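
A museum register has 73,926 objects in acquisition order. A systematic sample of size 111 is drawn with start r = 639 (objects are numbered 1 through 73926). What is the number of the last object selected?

k = 73926/111 = 666
111th selection = r + (111−1)·k = 639 + 110×666 = 639 + 73260 = 73899

73899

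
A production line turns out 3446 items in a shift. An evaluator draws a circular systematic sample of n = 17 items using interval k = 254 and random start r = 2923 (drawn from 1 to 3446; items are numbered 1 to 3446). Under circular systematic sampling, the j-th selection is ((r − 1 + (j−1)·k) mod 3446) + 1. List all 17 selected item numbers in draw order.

Selection 1: 2923
Selection 2: 2923 + 254 = 3177
Selection 3: 3177 + 254 = 3431
Selection 4: 3431 + 254 = 3685 → 3685 − 3446 = 239
Selection 5: 239 + 254 = 493
Selection 6: 493 + 254 = 747
Selection 7: 747 + 254 = 1001
Selection 8: 1001 + 254 = 1255
Selection 9: 1255 + 254 = 1509
Selection 10: 1509 + 254 = 1763
Selection 11: 1763 + 254 = 2017
Selection 12: 2017 + 254 = 2271
Selection 13: 2271 + 254 = 2525
Selection 14: 2525 + 254 = 2779
Selection 15: 2779 + 254 = 3033
Selection 16: 3033 + 254 = 3287
Selection 17: 3287 + 254 = 3541 → 3541 − 3446 = 95

2923, 3177, 3431, 239, 493, 747, 1001, 1255, 1509, 1763, 2017, 2271, 2525, 2779, 3033, 3287, 95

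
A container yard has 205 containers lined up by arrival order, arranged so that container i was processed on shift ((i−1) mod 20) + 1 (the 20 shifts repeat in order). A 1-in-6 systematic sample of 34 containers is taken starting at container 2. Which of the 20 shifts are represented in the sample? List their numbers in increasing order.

2, 4, 6, 8, 10, 12, 14, 16, 18, 20

Consecutive selections differ by k = 6, so their shift numbers differ by 6 mod 20 = 6.
gcd(6, 20) = 2, so the sample visits 20/2 = 10 distinct residues mod 20.
Start 2 is shift 2; the shifts hit are 2, 4, 6, 8, 10, 12, 14, 16, 18, 20.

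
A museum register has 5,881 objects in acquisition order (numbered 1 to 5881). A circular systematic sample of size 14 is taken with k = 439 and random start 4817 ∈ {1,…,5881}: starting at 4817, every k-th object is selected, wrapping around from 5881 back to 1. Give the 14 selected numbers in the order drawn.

Selection 1: 4817
Selection 2: 4817 + 439 = 5256
Selection 3: 5256 + 439 = 5695
Selection 4: 5695 + 439 = 6134 → 6134 − 5881 = 253
Selection 5: 253 + 439 = 692
Selection 6: 692 + 439 = 1131
Selection 7: 1131 + 439 = 1570
Selection 8: 1570 + 439 = 2009
Selection 9: 2009 + 439 = 2448
Selection 10: 2448 + 439 = 2887
Selection 11: 2887 + 439 = 3326
Selection 12: 3326 + 439 = 3765
Selection 13: 3765 + 439 = 4204
Selection 14: 4204 + 439 = 4643

4817, 5256, 5695, 253, 692, 1131, 1570, 2009, 2448, 2887, 3326, 3765, 4204, 4643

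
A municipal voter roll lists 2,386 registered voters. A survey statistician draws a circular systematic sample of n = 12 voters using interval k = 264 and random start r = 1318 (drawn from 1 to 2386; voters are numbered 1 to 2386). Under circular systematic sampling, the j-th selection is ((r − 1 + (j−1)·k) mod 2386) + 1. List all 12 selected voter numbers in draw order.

1318, 1582, 1846, 2110, 2374, 252, 516, 780, 1044, 1308, 1572, 1836

Selection 1: 1318
Selection 2: 1318 + 264 = 1582
Selection 3: 1582 + 264 = 1846
Selection 4: 1846 + 264 = 2110
Selection 5: 2110 + 264 = 2374
Selection 6: 2374 + 264 = 2638 → 2638 − 2386 = 252
Selection 7: 252 + 264 = 516
Selection 8: 516 + 264 = 780
Selection 9: 780 + 264 = 1044
Selection 10: 1044 + 264 = 1308
Selection 11: 1308 + 264 = 1572
Selection 12: 1572 + 264 = 1836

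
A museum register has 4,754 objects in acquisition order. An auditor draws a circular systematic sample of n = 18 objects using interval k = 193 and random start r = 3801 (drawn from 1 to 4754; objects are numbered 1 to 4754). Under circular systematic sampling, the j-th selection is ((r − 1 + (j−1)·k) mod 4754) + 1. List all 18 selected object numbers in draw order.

3801, 3994, 4187, 4380, 4573, 12, 205, 398, 591, 784, 977, 1170, 1363, 1556, 1749, 1942, 2135, 2328

Selection 1: 3801
Selection 2: 3801 + 193 = 3994
Selection 3: 3994 + 193 = 4187
Selection 4: 4187 + 193 = 4380
Selection 5: 4380 + 193 = 4573
Selection 6: 4573 + 193 = 4766 → 4766 − 4754 = 12
Selection 7: 12 + 193 = 205
Selection 8: 205 + 193 = 398
Selection 9: 398 + 193 = 591
Selection 10: 591 + 193 = 784
Selection 11: 784 + 193 = 977
Selection 12: 977 + 193 = 1170
Selection 13: 1170 + 193 = 1363
Selection 14: 1363 + 193 = 1556
Selection 15: 1556 + 193 = 1749
Selection 16: 1749 + 193 = 1942
Selection 17: 1942 + 193 = 2135
Selection 18: 2135 + 193 = 2328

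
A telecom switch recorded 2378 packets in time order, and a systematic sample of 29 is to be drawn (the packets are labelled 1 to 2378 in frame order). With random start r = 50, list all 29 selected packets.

k = N/n = 2378/29 = 82
packet 1: 50
packet 2: 50 + 82 = 132
packet 3: 132 + 82 = 214
packet 4: 214 + 82 = 296
packet 5: 296 + 82 = 378
packet 6: 378 + 82 = 460
packet 7: 460 + 82 = 542
packet 8: 542 + 82 = 624
packet 9: 624 + 82 = 706
packet 10: 706 + 82 = 788
packet 11: 788 + 82 = 870
packet 12: 870 + 82 = 952
packet 13: 952 + 82 = 1034
packet 14: 1034 + 82 = 1116
packet 15: 1116 + 82 = 1198
packet 16: 1198 + 82 = 1280
packet 17: 1280 + 82 = 1362
packet 18: 1362 + 82 = 1444
packet 19: 1444 + 82 = 1526
packet 20: 1526 + 82 = 1608
packet 21: 1608 + 82 = 1690
packet 22: 1690 + 82 = 1772
packet 23: 1772 + 82 = 1854
packet 24: 1854 + 82 = 1936
packet 25: 1936 + 82 = 2018
packet 26: 2018 + 82 = 2100
packet 27: 2100 + 82 = 2182
packet 28: 2182 + 82 = 2264
packet 29: 2264 + 82 = 2346

50, 132, 214, 296, 378, 460, 542, 624, 706, 788, 870, 952, 1034, 1116, 1198, 1280, 1362, 1444, 1526, 1608, 1690, 1772, 1854, 1936, 2018, 2100, 2182, 2264, 2346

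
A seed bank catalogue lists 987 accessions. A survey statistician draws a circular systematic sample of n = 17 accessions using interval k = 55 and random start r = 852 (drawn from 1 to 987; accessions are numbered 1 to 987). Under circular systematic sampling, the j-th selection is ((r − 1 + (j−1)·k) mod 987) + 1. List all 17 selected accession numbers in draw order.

Selection 1: 852
Selection 2: 852 + 55 = 907
Selection 3: 907 + 55 = 962
Selection 4: 962 + 55 = 1017 → 1017 − 987 = 30
Selection 5: 30 + 55 = 85
Selection 6: 85 + 55 = 140
Selection 7: 140 + 55 = 195
Selection 8: 195 + 55 = 250
Selection 9: 250 + 55 = 305
Selection 10: 305 + 55 = 360
Selection 11: 360 + 55 = 415
Selection 12: 415 + 55 = 470
Selection 13: 470 + 55 = 525
Selection 14: 525 + 55 = 580
Selection 15: 580 + 55 = 635
Selection 16: 635 + 55 = 690
Selection 17: 690 + 55 = 745

852, 907, 962, 30, 85, 140, 195, 250, 305, 360, 415, 470, 525, 580, 635, 690, 745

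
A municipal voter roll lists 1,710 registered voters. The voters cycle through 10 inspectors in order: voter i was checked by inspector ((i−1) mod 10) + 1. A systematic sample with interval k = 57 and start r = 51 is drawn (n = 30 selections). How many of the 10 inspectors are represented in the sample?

Consecutive selections differ by k = 57, so their inspector numbers differ by 57 mod 10 = 7.
gcd(57, 10) = 1, so the sample visits 10/1 = 10 distinct residues mod 10.
Start 51 is inspector 1; the inspectors hit are 1, 2, 3, 4, 5, 6, 7, 8, 9, 10.

10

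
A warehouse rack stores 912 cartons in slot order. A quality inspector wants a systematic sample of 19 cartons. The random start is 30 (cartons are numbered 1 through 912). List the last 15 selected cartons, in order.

k = N/n = 912/19 = 48
5th selection = 30 + 4×48 = 222
6th: 222 + 48 = 270
7th: 270 + 48 = 318
8th: 318 + 48 = 366
9th: 366 + 48 = 414
10th: 414 + 48 = 462
11th: 462 + 48 = 510
12th: 510 + 48 = 558
13th: 558 + 48 = 606
14th: 606 + 48 = 654
15th: 654 + 48 = 702
16th: 702 + 48 = 750
17th: 750 + 48 = 798
18th: 798 + 48 = 846
19th: 846 + 48 = 894

222, 270, 318, 366, 414, 462, 510, 558, 606, 654, 702, 750, 798, 846, 894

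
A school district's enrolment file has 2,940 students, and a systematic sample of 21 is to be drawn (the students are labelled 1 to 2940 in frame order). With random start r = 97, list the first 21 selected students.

k = N/n = 2940/21 = 140
student 1: 97
student 2: 97 + 140 = 237
student 3: 237 + 140 = 377
student 4: 377 + 140 = 517
student 5: 517 + 140 = 657
student 6: 657 + 140 = 797
student 7: 797 + 140 = 937
student 8: 937 + 140 = 1077
student 9: 1077 + 140 = 1217
student 10: 1217 + 140 = 1357
student 11: 1357 + 140 = 1497
student 12: 1497 + 140 = 1637
student 13: 1637 + 140 = 1777
student 14: 1777 + 140 = 1917
student 15: 1917 + 140 = 2057
student 16: 2057 + 140 = 2197
student 17: 2197 + 140 = 2337
student 18: 2337 + 140 = 2477
student 19: 2477 + 140 = 2617
student 20: 2617 + 140 = 2757
student 21: 2757 + 140 = 2897

97, 237, 377, 517, 657, 797, 937, 1077, 1217, 1357, 1497, 1637, 1777, 1917, 2057, 2197, 2337, 2477, 2617, 2757, 2897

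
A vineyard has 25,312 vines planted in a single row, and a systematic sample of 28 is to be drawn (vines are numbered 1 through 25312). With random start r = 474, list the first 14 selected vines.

k = N/n = 25312/28 = 904
vine 1: 474
vine 2: 474 + 904 = 1378
vine 3: 1378 + 904 = 2282
vine 4: 2282 + 904 = 3186
vine 5: 3186 + 904 = 4090
vine 6: 4090 + 904 = 4994
vine 7: 4994 + 904 = 5898
vine 8: 5898 + 904 = 6802
vine 9: 6802 + 904 = 7706
vine 10: 7706 + 904 = 8610
vine 11: 8610 + 904 = 9514
vine 12: 9514 + 904 = 10418
vine 13: 10418 + 904 = 11322
vine 14: 11322 + 904 = 12226

474, 1378, 2282, 3186, 4090, 4994, 5898, 6802, 7706, 8610, 9514, 10418, 11322, 12226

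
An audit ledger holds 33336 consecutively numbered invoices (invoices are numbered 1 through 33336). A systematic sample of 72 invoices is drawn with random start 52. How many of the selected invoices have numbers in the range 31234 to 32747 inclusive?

k = 33336/72 = 463
First selection ≥ 31234: 52 + ⌈(31234−52)/463⌉·463 = 52 + 68×463 = 31536
Last selection ≤ 32747: 52 + ⌊(32747−52)/463⌋·463 = 52 + 70×463 = 32462
Count = 70 − 68 + 1 = 3

3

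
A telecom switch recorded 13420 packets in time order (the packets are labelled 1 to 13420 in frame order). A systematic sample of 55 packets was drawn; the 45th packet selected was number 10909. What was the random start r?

k = 13420/55 = 244
r = 10909 − (45−1)×244 = 10909 − 10736 = 173

173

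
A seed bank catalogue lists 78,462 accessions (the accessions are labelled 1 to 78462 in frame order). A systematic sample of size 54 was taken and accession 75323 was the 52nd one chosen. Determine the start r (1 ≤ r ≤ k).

1220

k = 78462/54 = 1453
r = 75323 − (52−1)×1453 = 75323 − 74103 = 1220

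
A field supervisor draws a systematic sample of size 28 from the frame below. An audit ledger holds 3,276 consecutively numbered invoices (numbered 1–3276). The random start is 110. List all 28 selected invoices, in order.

k = N/n = 3276/28 = 117
invoice 1: 110
invoice 2: 110 + 117 = 227
invoice 3: 227 + 117 = 344
invoice 4: 344 + 117 = 461
invoice 5: 461 + 117 = 578
invoice 6: 578 + 117 = 695
invoice 7: 695 + 117 = 812
invoice 8: 812 + 117 = 929
invoice 9: 929 + 117 = 1046
invoice 10: 1046 + 117 = 1163
invoice 11: 1163 + 117 = 1280
invoice 12: 1280 + 117 = 1397
invoice 13: 1397 + 117 = 1514
invoice 14: 1514 + 117 = 1631
invoice 15: 1631 + 117 = 1748
invoice 16: 1748 + 117 = 1865
invoice 17: 1865 + 117 = 1982
invoice 18: 1982 + 117 = 2099
invoice 19: 2099 + 117 = 2216
invoice 20: 2216 + 117 = 2333
invoice 21: 2333 + 117 = 2450
invoice 22: 2450 + 117 = 2567
invoice 23: 2567 + 117 = 2684
invoice 24: 2684 + 117 = 2801
invoice 25: 2801 + 117 = 2918
invoice 26: 2918 + 117 = 3035
invoice 27: 3035 + 117 = 3152
invoice 28: 3152 + 117 = 3269

110, 227, 344, 461, 578, 695, 812, 929, 1046, 1163, 1280, 1397, 1514, 1631, 1748, 1865, 1982, 2099, 2216, 2333, 2450, 2567, 2684, 2801, 2918, 3035, 3152, 3269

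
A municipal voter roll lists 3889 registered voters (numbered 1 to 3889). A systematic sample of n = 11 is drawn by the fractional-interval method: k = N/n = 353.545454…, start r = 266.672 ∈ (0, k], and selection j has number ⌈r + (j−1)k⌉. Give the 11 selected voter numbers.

267, 621, 974, 1328, 1681, 2035, 2388, 2742, 3096, 3449, 3803

j=1: r + 0k = 266.672 → ⌈·⌉ = 267
j=2: r + 1k = 620.217454… → ⌈·⌉ = 621
j=3: r + 2k = 973.762909… → ⌈·⌉ = 974
j=4: r + 3k = 1327.308363… → ⌈·⌉ = 1328
j=5: r + 4k = 1680.853818… → ⌈·⌉ = 1681
j=6: r + 5k = 2034.399272… → ⌈·⌉ = 2035
j=7: r + 6k = 2387.944727… → ⌈·⌉ = 2388
j=8: r + 7k = 2741.490181… → ⌈·⌉ = 2742
j=9: r + 8k = 3095.035636… → ⌈·⌉ = 3096
j=10: r + 9k = 3448.581090… → ⌈·⌉ = 3449
j=11: r + 10k = 3802.126545… → ⌈·⌉ = 3803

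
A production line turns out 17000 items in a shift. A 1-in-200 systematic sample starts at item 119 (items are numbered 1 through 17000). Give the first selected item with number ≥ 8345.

k = 200
Steps past start: ⌈(8345 − 119)/200⌉ = ⌈8226/200⌉ = 42
Selected item: 119 + 42×200 = 8519

8519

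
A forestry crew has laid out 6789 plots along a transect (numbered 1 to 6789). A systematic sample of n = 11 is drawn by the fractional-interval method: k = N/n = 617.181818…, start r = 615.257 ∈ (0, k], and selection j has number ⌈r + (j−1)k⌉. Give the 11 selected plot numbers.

j=1: r + 0k = 615.257 → ⌈·⌉ = 616
j=2: r + 1k = 1232.438818… → ⌈·⌉ = 1233
j=3: r + 2k = 1849.620636… → ⌈·⌉ = 1850
j=4: r + 3k = 2466.802454… → ⌈·⌉ = 2467
j=5: r + 4k = 3083.984272… → ⌈·⌉ = 3084
j=6: r + 5k = 3701.166090… → ⌈·⌉ = 3702
j=7: r + 6k = 4318.347909… → ⌈·⌉ = 4319
j=8: r + 7k = 4935.529727… → ⌈·⌉ = 4936
j=9: r + 8k = 5552.711545… → ⌈·⌉ = 5553
j=10: r + 9k = 6169.893363… → ⌈·⌉ = 6170
j=11: r + 10k = 6787.075181… → ⌈·⌉ = 6788

616, 1233, 1850, 2467, 3084, 3702, 4319, 4936, 5553, 6170, 6788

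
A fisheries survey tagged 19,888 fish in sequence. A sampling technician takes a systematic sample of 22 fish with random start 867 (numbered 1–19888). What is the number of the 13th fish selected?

k = 19888/22 = 904
13th selection = r + (13−1)·k = 867 + 12×904 = 867 + 10848 = 11715

11715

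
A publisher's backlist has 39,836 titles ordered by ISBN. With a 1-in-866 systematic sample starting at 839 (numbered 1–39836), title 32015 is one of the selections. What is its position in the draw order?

37

k = 866
position = (32015 − 839)/866 + 1 = 31176/866 + 1 = 36 + 1 = 37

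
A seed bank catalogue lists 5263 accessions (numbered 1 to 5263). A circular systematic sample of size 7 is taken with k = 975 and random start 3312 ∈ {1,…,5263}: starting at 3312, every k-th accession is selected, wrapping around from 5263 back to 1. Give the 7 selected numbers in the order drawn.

3312, 4287, 5262, 974, 1949, 2924, 3899

Selection 1: 3312
Selection 2: 3312 + 975 = 4287
Selection 3: 4287 + 975 = 5262
Selection 4: 5262 + 975 = 6237 → 6237 − 5263 = 974
Selection 5: 974 + 975 = 1949
Selection 6: 1949 + 975 = 2924
Selection 7: 2924 + 975 = 3899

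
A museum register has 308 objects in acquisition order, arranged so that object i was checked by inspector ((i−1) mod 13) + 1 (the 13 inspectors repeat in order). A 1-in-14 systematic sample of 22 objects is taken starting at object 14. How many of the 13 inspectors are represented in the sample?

Consecutive selections differ by k = 14, so their inspector numbers differ by 14 mod 13 = 1.
gcd(14, 13) = 1, so the sample visits 13/1 = 13 distinct residues mod 13.
Start 14 is inspector 1; the inspectors hit are 1, 2, 3, 4, 5, 6, 7, 8, 9, 10, 11, 12, 13.

13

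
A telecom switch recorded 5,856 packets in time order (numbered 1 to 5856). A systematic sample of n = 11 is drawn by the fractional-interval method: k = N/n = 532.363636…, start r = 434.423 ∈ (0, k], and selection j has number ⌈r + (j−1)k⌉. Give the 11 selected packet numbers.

j=1: r + 0k = 434.423 → ⌈·⌉ = 435
j=2: r + 1k = 966.786636… → ⌈·⌉ = 967
j=3: r + 2k = 1499.150272… → ⌈·⌉ = 1500
j=4: r + 3k = 2031.513909… → ⌈·⌉ = 2032
j=5: r + 4k = 2563.877545… → ⌈·⌉ = 2564
j=6: r + 5k = 3096.241181… → ⌈·⌉ = 3097
j=7: r + 6k = 3628.604818… → ⌈·⌉ = 3629
j=8: r + 7k = 4160.968454… → ⌈·⌉ = 4161
j=9: r + 8k = 4693.332090… → ⌈·⌉ = 4694
j=10: r + 9k = 5225.695727… → ⌈·⌉ = 5226
j=11: r + 10k = 5758.059363… → ⌈·⌉ = 5759

435, 967, 1500, 2032, 2564, 3097, 3629, 4161, 4694, 5226, 5759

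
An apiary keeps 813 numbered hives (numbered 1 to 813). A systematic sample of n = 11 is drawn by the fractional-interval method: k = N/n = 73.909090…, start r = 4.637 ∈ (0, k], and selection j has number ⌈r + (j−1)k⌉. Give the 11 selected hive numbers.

5, 79, 153, 227, 301, 375, 449, 523, 596, 670, 744

j=1: r + 0k = 4.637 → ⌈·⌉ = 5
j=2: r + 1k = 78.546090… → ⌈·⌉ = 79
j=3: r + 2k = 152.455181… → ⌈·⌉ = 153
j=4: r + 3k = 226.364272… → ⌈·⌉ = 227
j=5: r + 4k = 300.273363… → ⌈·⌉ = 301
j=6: r + 5k = 374.182454… → ⌈·⌉ = 375
j=7: r + 6k = 448.091545… → ⌈·⌉ = 449
j=8: r + 7k = 522.000636… → ⌈·⌉ = 523
j=9: r + 8k = 595.909727… → ⌈·⌉ = 596
j=10: r + 9k = 669.818818… → ⌈·⌉ = 670
j=11: r + 10k = 743.727909… → ⌈·⌉ = 744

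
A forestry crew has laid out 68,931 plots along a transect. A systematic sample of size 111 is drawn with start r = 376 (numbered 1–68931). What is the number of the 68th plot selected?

k = 68931/111 = 621
68th selection = r + (68−1)·k = 376 + 67×621 = 376 + 41607 = 41983

41983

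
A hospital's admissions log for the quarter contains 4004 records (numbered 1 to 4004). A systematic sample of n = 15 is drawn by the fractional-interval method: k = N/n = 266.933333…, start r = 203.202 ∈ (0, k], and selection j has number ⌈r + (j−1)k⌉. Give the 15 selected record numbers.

j=1: r + 0k = 203.202 → ⌈·⌉ = 204
j=2: r + 1k = 470.135333… → ⌈·⌉ = 471
j=3: r + 2k = 737.068666… → ⌈·⌉ = 738
j=4: r + 3k = 1004.002 → ⌈·⌉ = 1005
j=5: r + 4k = 1270.935333… → ⌈·⌉ = 1271
j=6: r + 5k = 1537.868666… → ⌈·⌉ = 1538
j=7: r + 6k = 1804.802 → ⌈·⌉ = 1805
j=8: r + 7k = 2071.735333… → ⌈·⌉ = 2072
j=9: r + 8k = 2338.668666… → ⌈·⌉ = 2339
j=10: r + 9k = 2605.602 → ⌈·⌉ = 2606
j=11: r + 10k = 2872.535333… → ⌈·⌉ = 2873
j=12: r + 11k = 3139.468666… → ⌈·⌉ = 3140
j=13: r + 12k = 3406.402 → ⌈·⌉ = 3407
j=14: r + 13k = 3673.335333… → ⌈·⌉ = 3674
j=15: r + 14k = 3940.268666… → ⌈·⌉ = 3941

204, 471, 738, 1005, 1271, 1538, 1805, 2072, 2339, 2606, 2873, 3140, 3407, 3674, 3941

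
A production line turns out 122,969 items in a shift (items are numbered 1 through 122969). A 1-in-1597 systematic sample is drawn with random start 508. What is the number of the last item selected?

121880

k = 1597
77th selection = r + (77−1)·k = 508 + 76×1597 = 508 + 121372 = 121880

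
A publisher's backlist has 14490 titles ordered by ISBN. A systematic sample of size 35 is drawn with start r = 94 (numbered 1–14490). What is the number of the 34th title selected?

k = 14490/35 = 414
34th selection = r + (34−1)·k = 94 + 33×414 = 94 + 13662 = 13756

13756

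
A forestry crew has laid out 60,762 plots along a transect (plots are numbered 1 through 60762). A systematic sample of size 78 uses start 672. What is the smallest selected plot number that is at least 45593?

45854

k = 60762/78 = 779
Steps past start: ⌈(45593 − 672)/779⌉ = ⌈44921/779⌉ = 58
Selected plot: 672 + 58×779 = 45854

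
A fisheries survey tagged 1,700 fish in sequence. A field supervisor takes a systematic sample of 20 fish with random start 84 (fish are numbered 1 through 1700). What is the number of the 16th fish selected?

1359

k = 1700/20 = 85
16th selection = r + (16−1)·k = 84 + 15×85 = 84 + 1275 = 1359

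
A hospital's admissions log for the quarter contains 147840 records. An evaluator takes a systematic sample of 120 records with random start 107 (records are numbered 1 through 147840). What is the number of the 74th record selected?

90043

k = 147840/120 = 1232
74th selection = r + (74−1)·k = 107 + 73×1232 = 107 + 89936 = 90043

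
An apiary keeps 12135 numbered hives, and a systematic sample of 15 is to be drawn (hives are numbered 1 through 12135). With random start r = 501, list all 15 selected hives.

k = N/n = 12135/15 = 809
hive 1: 501
hive 2: 501 + 809 = 1310
hive 3: 1310 + 809 = 2119
hive 4: 2119 + 809 = 2928
hive 5: 2928 + 809 = 3737
hive 6: 3737 + 809 = 4546
hive 7: 4546 + 809 = 5355
hive 8: 5355 + 809 = 6164
hive 9: 6164 + 809 = 6973
hive 10: 6973 + 809 = 7782
hive 11: 7782 + 809 = 8591
hive 12: 8591 + 809 = 9400
hive 13: 9400 + 809 = 10209
hive 14: 10209 + 809 = 11018
hive 15: 11018 + 809 = 11827

501, 1310, 2119, 2928, 3737, 4546, 5355, 6164, 6973, 7782, 8591, 9400, 10209, 11018, 11827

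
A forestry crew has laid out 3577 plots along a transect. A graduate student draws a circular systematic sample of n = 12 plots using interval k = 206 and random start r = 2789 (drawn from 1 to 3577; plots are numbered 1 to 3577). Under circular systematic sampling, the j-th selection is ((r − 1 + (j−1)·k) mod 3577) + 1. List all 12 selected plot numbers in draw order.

Selection 1: 2789
Selection 2: 2789 + 206 = 2995
Selection 3: 2995 + 206 = 3201
Selection 4: 3201 + 206 = 3407
Selection 5: 3407 + 206 = 3613 → 3613 − 3577 = 36
Selection 6: 36 + 206 = 242
Selection 7: 242 + 206 = 448
Selection 8: 448 + 206 = 654
Selection 9: 654 + 206 = 860
Selection 10: 860 + 206 = 1066
Selection 11: 1066 + 206 = 1272
Selection 12: 1272 + 206 = 1478

2789, 2995, 3201, 3407, 36, 242, 448, 654, 860, 1066, 1272, 1478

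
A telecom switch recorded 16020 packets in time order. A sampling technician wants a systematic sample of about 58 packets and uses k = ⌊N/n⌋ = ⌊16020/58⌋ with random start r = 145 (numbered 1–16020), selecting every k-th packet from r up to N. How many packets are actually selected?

k = ⌊16020/58⌋ = 276
Achieved size = ⌊(16020 − 145)/276⌋ + 1 = ⌊15875/276⌋ + 1 = 57 + 1 = 58
(last selection: 145 + 57×276 = 15877 ≤ 16020; next would be 16153 > 16020)

58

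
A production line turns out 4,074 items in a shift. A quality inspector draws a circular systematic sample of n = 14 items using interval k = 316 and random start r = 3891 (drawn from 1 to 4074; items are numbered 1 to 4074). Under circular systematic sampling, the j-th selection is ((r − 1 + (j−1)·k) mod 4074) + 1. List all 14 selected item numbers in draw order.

3891, 133, 449, 765, 1081, 1397, 1713, 2029, 2345, 2661, 2977, 3293, 3609, 3925

Selection 1: 3891
Selection 2: 3891 + 316 = 4207 → 4207 − 4074 = 133
Selection 3: 133 + 316 = 449
Selection 4: 449 + 316 = 765
Selection 5: 765 + 316 = 1081
Selection 6: 1081 + 316 = 1397
Selection 7: 1397 + 316 = 1713
Selection 8: 1713 + 316 = 2029
Selection 9: 2029 + 316 = 2345
Selection 10: 2345 + 316 = 2661
Selection 11: 2661 + 316 = 2977
Selection 12: 2977 + 316 = 3293
Selection 13: 3293 + 316 = 3609
Selection 14: 3609 + 316 = 3925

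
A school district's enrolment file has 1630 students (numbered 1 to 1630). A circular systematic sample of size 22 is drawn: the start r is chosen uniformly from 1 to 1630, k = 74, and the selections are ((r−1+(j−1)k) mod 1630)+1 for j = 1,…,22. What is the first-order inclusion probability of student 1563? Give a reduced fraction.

For each position j, as r ranges over 1…1630 the j-th selection hits every student exactly once, so student 1563 is selected for exactly 22 of the 1630 starts.
Inclusion probability = 22/1630 = 11/815.

11/815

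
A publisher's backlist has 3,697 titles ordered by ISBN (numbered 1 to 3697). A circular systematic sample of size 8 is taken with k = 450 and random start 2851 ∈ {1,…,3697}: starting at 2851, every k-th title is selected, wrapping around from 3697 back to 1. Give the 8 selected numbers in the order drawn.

Selection 1: 2851
Selection 2: 2851 + 450 = 3301
Selection 3: 3301 + 450 = 3751 → 3751 − 3697 = 54
Selection 4: 54 + 450 = 504
Selection 5: 504 + 450 = 954
Selection 6: 954 + 450 = 1404
Selection 7: 1404 + 450 = 1854
Selection 8: 1854 + 450 = 2304

2851, 3301, 54, 504, 954, 1404, 1854, 2304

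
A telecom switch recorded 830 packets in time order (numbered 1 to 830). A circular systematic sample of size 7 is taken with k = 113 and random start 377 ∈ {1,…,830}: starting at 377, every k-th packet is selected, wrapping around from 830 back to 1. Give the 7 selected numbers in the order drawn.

377, 490, 603, 716, 829, 112, 225

Selection 1: 377
Selection 2: 377 + 113 = 490
Selection 3: 490 + 113 = 603
Selection 4: 603 + 113 = 716
Selection 5: 716 + 113 = 829
Selection 6: 829 + 113 = 942 → 942 − 830 = 112
Selection 7: 112 + 113 = 225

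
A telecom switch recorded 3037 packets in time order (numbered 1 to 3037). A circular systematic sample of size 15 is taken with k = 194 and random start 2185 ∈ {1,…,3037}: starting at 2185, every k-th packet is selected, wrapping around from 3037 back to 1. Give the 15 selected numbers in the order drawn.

Selection 1: 2185
Selection 2: 2185 + 194 = 2379
Selection 3: 2379 + 194 = 2573
Selection 4: 2573 + 194 = 2767
Selection 5: 2767 + 194 = 2961
Selection 6: 2961 + 194 = 3155 → 3155 − 3037 = 118
Selection 7: 118 + 194 = 312
Selection 8: 312 + 194 = 506
Selection 9: 506 + 194 = 700
Selection 10: 700 + 194 = 894
Selection 11: 894 + 194 = 1088
Selection 12: 1088 + 194 = 1282
Selection 13: 1282 + 194 = 1476
Selection 14: 1476 + 194 = 1670
Selection 15: 1670 + 194 = 1864

2185, 2379, 2573, 2767, 2961, 118, 312, 506, 700, 894, 1088, 1282, 1476, 1670, 1864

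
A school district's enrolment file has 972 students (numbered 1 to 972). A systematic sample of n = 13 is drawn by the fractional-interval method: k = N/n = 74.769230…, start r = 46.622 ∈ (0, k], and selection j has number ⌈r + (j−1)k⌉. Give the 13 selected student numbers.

47, 122, 197, 271, 346, 421, 496, 571, 645, 720, 795, 870, 944

j=1: r + 0k = 46.622 → ⌈·⌉ = 47
j=2: r + 1k = 121.391230… → ⌈·⌉ = 122
j=3: r + 2k = 196.160461… → ⌈·⌉ = 197
j=4: r + 3k = 270.929692… → ⌈·⌉ = 271
j=5: r + 4k = 345.698923… → ⌈·⌉ = 346
j=6: r + 5k = 420.468153… → ⌈·⌉ = 421
j=7: r + 6k = 495.237384… → ⌈·⌉ = 496
j=8: r + 7k = 570.006615… → ⌈·⌉ = 571
j=9: r + 8k = 644.775846… → ⌈·⌉ = 645
j=10: r + 9k = 719.545076… → ⌈·⌉ = 720
j=11: r + 10k = 794.314307… → ⌈·⌉ = 795
j=12: r + 11k = 869.083538… → ⌈·⌉ = 870
j=13: r + 12k = 943.852769… → ⌈·⌉ = 944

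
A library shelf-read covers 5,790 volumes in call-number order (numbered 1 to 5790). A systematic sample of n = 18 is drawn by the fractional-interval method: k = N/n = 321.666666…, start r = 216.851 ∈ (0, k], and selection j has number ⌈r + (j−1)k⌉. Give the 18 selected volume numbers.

217, 539, 861, 1182, 1504, 1826, 2147, 2469, 2791, 3112, 3434, 3756, 4077, 4399, 4721, 5042, 5364, 5686

j=1: r + 0k = 216.851 → ⌈·⌉ = 217
j=2: r + 1k = 538.517666… → ⌈·⌉ = 539
j=3: r + 2k = 860.184333… → ⌈·⌉ = 861
j=4: r + 3k = 1181.851 → ⌈·⌉ = 1182
j=5: r + 4k = 1503.517666… → ⌈·⌉ = 1504
j=6: r + 5k = 1825.184333… → ⌈·⌉ = 1826
j=7: r + 6k = 2146.851 → ⌈·⌉ = 2147
j=8: r + 7k = 2468.517666… → ⌈·⌉ = 2469
j=9: r + 8k = 2790.184333… → ⌈·⌉ = 2791
j=10: r + 9k = 3111.851 → ⌈·⌉ = 3112
j=11: r + 10k = 3433.517666… → ⌈·⌉ = 3434
j=12: r + 11k = 3755.184333… → ⌈·⌉ = 3756
j=13: r + 12k = 4076.851 → ⌈·⌉ = 4077
j=14: r + 13k = 4398.517666… → ⌈·⌉ = 4399
j=15: r + 14k = 4720.184333… → ⌈·⌉ = 4721
j=16: r + 15k = 5041.851 → ⌈·⌉ = 5042
j=17: r + 16k = 5363.517666… → ⌈·⌉ = 5364
j=18: r + 17k = 5685.184333… → ⌈·⌉ = 5686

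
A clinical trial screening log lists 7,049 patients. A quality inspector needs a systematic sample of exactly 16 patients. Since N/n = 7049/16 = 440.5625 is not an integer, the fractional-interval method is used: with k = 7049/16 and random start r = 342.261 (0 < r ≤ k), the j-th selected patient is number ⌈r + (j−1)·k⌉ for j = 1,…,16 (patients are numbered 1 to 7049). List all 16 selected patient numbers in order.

j=1: r + 0k = 342.261 → ⌈·⌉ = 343
j=2: r + 1k = 782.8235 → ⌈·⌉ = 783
j=3: r + 2k = 1223.386 → ⌈·⌉ = 1224
j=4: r + 3k = 1663.9485 → ⌈·⌉ = 1664
j=5: r + 4k = 2104.511 → ⌈·⌉ = 2105
j=6: r + 5k = 2545.0735 → ⌈·⌉ = 2546
j=7: r + 6k = 2985.636 → ⌈·⌉ = 2986
j=8: r + 7k = 3426.1985 → ⌈·⌉ = 3427
j=9: r + 8k = 3866.761 → ⌈·⌉ = 3867
j=10: r + 9k = 4307.3235 → ⌈·⌉ = 4308
j=11: r + 10k = 4747.886 → ⌈·⌉ = 4748
j=12: r + 11k = 5188.4485 → ⌈·⌉ = 5189
j=13: r + 12k = 5629.011 → ⌈·⌉ = 5630
j=14: r + 13k = 6069.5735 → ⌈·⌉ = 6070
j=15: r + 14k = 6510.136 → ⌈·⌉ = 6511
j=16: r + 15k = 6950.6985 → ⌈·⌉ = 6951

343, 783, 1224, 1664, 2105, 2546, 2986, 3427, 3867, 4308, 4748, 5189, 5630, 6070, 6511, 6951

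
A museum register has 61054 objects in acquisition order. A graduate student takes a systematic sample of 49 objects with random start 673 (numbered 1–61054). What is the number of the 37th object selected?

45529

k = 61054/49 = 1246
37th selection = r + (37−1)·k = 673 + 36×1246 = 673 + 44856 = 45529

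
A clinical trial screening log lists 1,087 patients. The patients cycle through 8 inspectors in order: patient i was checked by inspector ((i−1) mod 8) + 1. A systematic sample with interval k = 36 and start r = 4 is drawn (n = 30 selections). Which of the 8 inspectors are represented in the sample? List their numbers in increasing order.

4, 8

Consecutive selections differ by k = 36, so their inspector numbers differ by 36 mod 8 = 4.
gcd(36, 8) = 4, so the sample visits 8/4 = 2 distinct residues mod 8.
Start 4 is inspector 4; the inspectors hit are 4, 8.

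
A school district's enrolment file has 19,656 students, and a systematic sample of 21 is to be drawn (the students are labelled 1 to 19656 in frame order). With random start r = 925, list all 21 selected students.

k = N/n = 19656/21 = 936
student 1: 925
student 2: 925 + 936 = 1861
student 3: 1861 + 936 = 2797
student 4: 2797 + 936 = 3733
student 5: 3733 + 936 = 4669
student 6: 4669 + 936 = 5605
student 7: 5605 + 936 = 6541
student 8: 6541 + 936 = 7477
student 9: 7477 + 936 = 8413
student 10: 8413 + 936 = 9349
student 11: 9349 + 936 = 10285
student 12: 10285 + 936 = 11221
student 13: 11221 + 936 = 12157
student 14: 12157 + 936 = 13093
student 15: 13093 + 936 = 14029
student 16: 14029 + 936 = 14965
student 17: 14965 + 936 = 15901
student 18: 15901 + 936 = 16837
student 19: 16837 + 936 = 17773
student 20: 17773 + 936 = 18709
student 21: 18709 + 936 = 19645

925, 1861, 2797, 3733, 4669, 5605, 6541, 7477, 8413, 9349, 10285, 11221, 12157, 13093, 14029, 14965, 15901, 16837, 17773, 18709, 19645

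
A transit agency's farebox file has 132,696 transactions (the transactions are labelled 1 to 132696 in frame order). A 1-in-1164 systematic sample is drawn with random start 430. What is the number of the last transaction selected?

k = 1164
114th selection = r + (114−1)·k = 430 + 113×1164 = 430 + 131532 = 131962

131962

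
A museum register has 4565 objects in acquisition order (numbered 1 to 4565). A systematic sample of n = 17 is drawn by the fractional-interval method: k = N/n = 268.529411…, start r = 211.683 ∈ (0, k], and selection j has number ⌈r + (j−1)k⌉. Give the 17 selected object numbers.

212, 481, 749, 1018, 1286, 1555, 1823, 2092, 2360, 2629, 2897, 3166, 3435, 3703, 3972, 4240, 4509

j=1: r + 0k = 211.683 → ⌈·⌉ = 212
j=2: r + 1k = 480.212411… → ⌈·⌉ = 481
j=3: r + 2k = 748.741823… → ⌈·⌉ = 749
j=4: r + 3k = 1017.271235… → ⌈·⌉ = 1018
j=5: r + 4k = 1285.800647… → ⌈·⌉ = 1286
j=6: r + 5k = 1554.330058… → ⌈·⌉ = 1555
j=7: r + 6k = 1822.859470… → ⌈·⌉ = 1823
j=8: r + 7k = 2091.388882… → ⌈·⌉ = 2092
j=9: r + 8k = 2359.918294… → ⌈·⌉ = 2360
j=10: r + 9k = 2628.447705… → ⌈·⌉ = 2629
j=11: r + 10k = 2896.977117… → ⌈·⌉ = 2897
j=12: r + 11k = 3165.506529… → ⌈·⌉ = 3166
j=13: r + 12k = 3434.035941… → ⌈·⌉ = 3435
j=14: r + 13k = 3702.565352… → ⌈·⌉ = 3703
j=15: r + 14k = 3971.094764… → ⌈·⌉ = 3972
j=16: r + 15k = 4239.624176… → ⌈·⌉ = 4240
j=17: r + 16k = 4508.153588… → ⌈·⌉ = 4509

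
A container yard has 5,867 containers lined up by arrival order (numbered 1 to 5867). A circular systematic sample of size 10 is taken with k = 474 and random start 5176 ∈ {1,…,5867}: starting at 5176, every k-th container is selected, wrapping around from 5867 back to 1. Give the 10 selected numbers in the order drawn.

Selection 1: 5176
Selection 2: 5176 + 474 = 5650
Selection 3: 5650 + 474 = 6124 → 6124 − 5867 = 257
Selection 4: 257 + 474 = 731
Selection 5: 731 + 474 = 1205
Selection 6: 1205 + 474 = 1679
Selection 7: 1679 + 474 = 2153
Selection 8: 2153 + 474 = 2627
Selection 9: 2627 + 474 = 3101
Selection 10: 3101 + 474 = 3575

5176, 5650, 257, 731, 1205, 1679, 2153, 2627, 3101, 3575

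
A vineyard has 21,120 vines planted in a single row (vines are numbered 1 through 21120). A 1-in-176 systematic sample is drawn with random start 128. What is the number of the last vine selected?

21072

k = 176
120th selection = r + (120−1)·k = 128 + 119×176 = 128 + 20944 = 21072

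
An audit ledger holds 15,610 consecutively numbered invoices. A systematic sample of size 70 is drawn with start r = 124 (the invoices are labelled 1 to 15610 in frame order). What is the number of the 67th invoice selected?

k = 15610/70 = 223
67th selection = r + (67−1)·k = 124 + 66×223 = 124 + 14718 = 14842

14842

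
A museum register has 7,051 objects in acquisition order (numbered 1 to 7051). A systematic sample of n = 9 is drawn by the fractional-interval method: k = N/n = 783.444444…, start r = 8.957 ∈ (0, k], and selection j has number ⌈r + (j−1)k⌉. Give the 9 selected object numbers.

9, 793, 1576, 2360, 3143, 3927, 4710, 5494, 6277

j=1: r + 0k = 8.957 → ⌈·⌉ = 9
j=2: r + 1k = 792.401444… → ⌈·⌉ = 793
j=3: r + 2k = 1575.845888… → ⌈·⌉ = 1576
j=4: r + 3k = 2359.290333… → ⌈·⌉ = 2360
j=5: r + 4k = 3142.734777… → ⌈·⌉ = 3143
j=6: r + 5k = 3926.179222… → ⌈·⌉ = 3927
j=7: r + 6k = 4709.623666… → ⌈·⌉ = 4710
j=8: r + 7k = 5493.068111… → ⌈·⌉ = 5494
j=9: r + 8k = 6276.512555… → ⌈·⌉ = 6277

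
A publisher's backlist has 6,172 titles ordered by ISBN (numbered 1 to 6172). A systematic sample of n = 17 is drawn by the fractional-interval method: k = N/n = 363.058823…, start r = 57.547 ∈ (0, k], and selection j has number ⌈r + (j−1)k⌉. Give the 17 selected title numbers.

58, 421, 784, 1147, 1510, 1873, 2236, 2599, 2963, 3326, 3689, 4052, 4415, 4778, 5141, 5504, 5867

j=1: r + 0k = 57.547 → ⌈·⌉ = 58
j=2: r + 1k = 420.605823… → ⌈·⌉ = 421
j=3: r + 2k = 783.664647… → ⌈·⌉ = 784
j=4: r + 3k = 1146.723470… → ⌈·⌉ = 1147
j=5: r + 4k = 1509.782294… → ⌈·⌉ = 1510
j=6: r + 5k = 1872.841117… → ⌈·⌉ = 1873
j=7: r + 6k = 2235.899941… → ⌈·⌉ = 2236
j=8: r + 7k = 2598.958764… → ⌈·⌉ = 2599
j=9: r + 8k = 2962.017588… → ⌈·⌉ = 2963
j=10: r + 9k = 3325.076411… → ⌈·⌉ = 3326
j=11: r + 10k = 3688.135235… → ⌈·⌉ = 3689
j=12: r + 11k = 4051.194058… → ⌈·⌉ = 4052
j=13: r + 12k = 4414.252882… → ⌈·⌉ = 4415
j=14: r + 13k = 4777.311705… → ⌈·⌉ = 4778
j=15: r + 14k = 5140.370529… → ⌈·⌉ = 5141
j=16: r + 15k = 5503.429352… → ⌈·⌉ = 5504
j=17: r + 16k = 5866.488176… → ⌈·⌉ = 5867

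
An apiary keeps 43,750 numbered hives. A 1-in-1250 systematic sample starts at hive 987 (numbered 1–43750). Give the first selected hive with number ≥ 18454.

18487

k = 1250
Steps past start: ⌈(18454 − 987)/1250⌉ = ⌈17467/1250⌉ = 14
Selected hive: 987 + 14×1250 = 18487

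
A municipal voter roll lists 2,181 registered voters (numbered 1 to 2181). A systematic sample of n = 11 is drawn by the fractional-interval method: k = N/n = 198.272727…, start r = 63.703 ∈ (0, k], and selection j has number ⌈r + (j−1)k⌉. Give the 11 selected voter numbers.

j=1: r + 0k = 63.703 → ⌈·⌉ = 64
j=2: r + 1k = 261.975727… → ⌈·⌉ = 262
j=3: r + 2k = 460.248454… → ⌈·⌉ = 461
j=4: r + 3k = 658.521181… → ⌈·⌉ = 659
j=5: r + 4k = 856.793909… → ⌈·⌉ = 857
j=6: r + 5k = 1055.066636… → ⌈·⌉ = 1056
j=7: r + 6k = 1253.339363… → ⌈·⌉ = 1254
j=8: r + 7k = 1451.612090… → ⌈·⌉ = 1452
j=9: r + 8k = 1649.884818… → ⌈·⌉ = 1650
j=10: r + 9k = 1848.157545… → ⌈·⌉ = 1849
j=11: r + 10k = 2046.430272… → ⌈·⌉ = 2047

64, 262, 461, 659, 857, 1056, 1254, 1452, 1650, 1849, 2047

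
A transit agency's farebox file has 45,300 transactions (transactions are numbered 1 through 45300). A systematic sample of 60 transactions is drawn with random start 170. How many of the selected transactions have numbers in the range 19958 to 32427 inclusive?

k = 45300/60 = 755
First selection ≥ 19958: 170 + ⌈(19958−170)/755⌉·755 = 170 + 27×755 = 20555
Last selection ≤ 32427: 170 + ⌊(32427−170)/755⌋·755 = 170 + 42×755 = 31880
Count = 42 − 27 + 1 = 16

16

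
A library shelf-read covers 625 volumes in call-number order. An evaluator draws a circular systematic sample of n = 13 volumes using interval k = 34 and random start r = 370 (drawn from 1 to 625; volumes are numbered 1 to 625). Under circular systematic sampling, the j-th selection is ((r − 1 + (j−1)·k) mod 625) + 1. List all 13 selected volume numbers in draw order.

Selection 1: 370
Selection 2: 370 + 34 = 404
Selection 3: 404 + 34 = 438
Selection 4: 438 + 34 = 472
Selection 5: 472 + 34 = 506
Selection 6: 506 + 34 = 540
Selection 7: 540 + 34 = 574
Selection 8: 574 + 34 = 608
Selection 9: 608 + 34 = 642 → 642 − 625 = 17
Selection 10: 17 + 34 = 51
Selection 11: 51 + 34 = 85
Selection 12: 85 + 34 = 119
Selection 13: 119 + 34 = 153

370, 404, 438, 472, 506, 540, 574, 608, 17, 51, 85, 119, 153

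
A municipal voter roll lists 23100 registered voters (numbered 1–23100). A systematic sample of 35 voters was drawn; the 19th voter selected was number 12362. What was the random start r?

482

k = 23100/35 = 660
r = 12362 − (19−1)×660 = 12362 − 11880 = 482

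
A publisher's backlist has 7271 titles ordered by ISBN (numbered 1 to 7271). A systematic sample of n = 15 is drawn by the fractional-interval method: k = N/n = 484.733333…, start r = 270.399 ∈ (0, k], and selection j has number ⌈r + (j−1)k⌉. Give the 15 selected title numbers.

271, 756, 1240, 1725, 2210, 2695, 3179, 3664, 4149, 4633, 5118, 5603, 6088, 6572, 7057

j=1: r + 0k = 270.399 → ⌈·⌉ = 271
j=2: r + 1k = 755.132333… → ⌈·⌉ = 756
j=3: r + 2k = 1239.865666… → ⌈·⌉ = 1240
j=4: r + 3k = 1724.599 → ⌈·⌉ = 1725
j=5: r + 4k = 2209.332333… → ⌈·⌉ = 2210
j=6: r + 5k = 2694.065666… → ⌈·⌉ = 2695
j=7: r + 6k = 3178.799 → ⌈·⌉ = 3179
j=8: r + 7k = 3663.532333… → ⌈·⌉ = 3664
j=9: r + 8k = 4148.265666… → ⌈·⌉ = 4149
j=10: r + 9k = 4632.999 → ⌈·⌉ = 4633
j=11: r + 10k = 5117.732333… → ⌈·⌉ = 5118
j=12: r + 11k = 5602.465666… → ⌈·⌉ = 5603
j=13: r + 12k = 6087.199 → ⌈·⌉ = 6088
j=14: r + 13k = 6571.932333… → ⌈·⌉ = 6572
j=15: r + 14k = 7056.665666… → ⌈·⌉ = 7057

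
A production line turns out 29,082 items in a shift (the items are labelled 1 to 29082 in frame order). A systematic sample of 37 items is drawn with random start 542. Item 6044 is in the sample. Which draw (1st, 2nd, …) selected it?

8

k = 29082/37 = 786
position = (6044 − 542)/786 + 1 = 5502/786 + 1 = 7 + 1 = 8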